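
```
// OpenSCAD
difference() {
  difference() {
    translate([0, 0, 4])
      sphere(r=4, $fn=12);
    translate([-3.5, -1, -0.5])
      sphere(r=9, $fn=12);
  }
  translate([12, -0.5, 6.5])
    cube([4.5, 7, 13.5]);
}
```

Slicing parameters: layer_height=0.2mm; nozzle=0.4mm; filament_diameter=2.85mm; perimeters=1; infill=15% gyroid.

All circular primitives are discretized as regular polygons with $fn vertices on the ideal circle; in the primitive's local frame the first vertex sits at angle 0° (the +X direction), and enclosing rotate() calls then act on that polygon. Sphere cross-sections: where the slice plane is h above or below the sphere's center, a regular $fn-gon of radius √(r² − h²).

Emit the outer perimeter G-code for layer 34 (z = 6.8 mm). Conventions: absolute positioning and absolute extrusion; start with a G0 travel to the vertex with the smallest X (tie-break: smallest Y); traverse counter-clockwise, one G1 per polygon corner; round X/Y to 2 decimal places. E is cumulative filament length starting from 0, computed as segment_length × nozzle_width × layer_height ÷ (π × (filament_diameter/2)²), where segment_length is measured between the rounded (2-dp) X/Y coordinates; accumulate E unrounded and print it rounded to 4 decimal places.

G0 X-0.13 Y2.82 Z6.80
G1 X1.06 Y1.63 E0.0211
G1 X1.76 Y-1.00 E0.0552
G1 X1.36 Y-2.49 E0.0746
G1 X1.43 Y-2.47 E0.0755
G1 X2.47 Y-1.43 E0.0939
G1 X2.86 Y0.00 E0.1125
G1 X2.47 Y1.43 E0.1311
G1 X1.43 Y2.47 E0.1496
G1 X0.00 Y2.86 E0.1681
G1 X-0.13 Y2.82 E0.1699

At z = 6.8 mm: the r=4 sphere slices to a regular 12-gon of circumradius 2.857 (√(r²−h²) with h=2.8 from center); the sphere at (-3.5, -1): section is a regular 12-gon, circumradius = √(r²−h²) = √(9²−7.3²) = 5.264; Taking the first minus the rest: starting from the r=4 sphere, the r=9 sphere at (-3.5, -1) partially overlaps it — only the 19.09 mm² overlap (of its 83.13 mm²) is removed, clipping the outline — 1 connected region; the cube at (12, -0.5) (footprint 4.5×7) is included at this height; After the difference (first − rest): starting from that combined region, the 4.5×7 cube at (12, -0.5) misses the remaining region (no effect) — 1 connected region. The outline is a single polygon with 10 vertices. Extrusion per mm of travel: 0.4 × 0.2 / (π × 1.425²) = 0.012540. Accumulating E over each segment gives final E = 0.1699.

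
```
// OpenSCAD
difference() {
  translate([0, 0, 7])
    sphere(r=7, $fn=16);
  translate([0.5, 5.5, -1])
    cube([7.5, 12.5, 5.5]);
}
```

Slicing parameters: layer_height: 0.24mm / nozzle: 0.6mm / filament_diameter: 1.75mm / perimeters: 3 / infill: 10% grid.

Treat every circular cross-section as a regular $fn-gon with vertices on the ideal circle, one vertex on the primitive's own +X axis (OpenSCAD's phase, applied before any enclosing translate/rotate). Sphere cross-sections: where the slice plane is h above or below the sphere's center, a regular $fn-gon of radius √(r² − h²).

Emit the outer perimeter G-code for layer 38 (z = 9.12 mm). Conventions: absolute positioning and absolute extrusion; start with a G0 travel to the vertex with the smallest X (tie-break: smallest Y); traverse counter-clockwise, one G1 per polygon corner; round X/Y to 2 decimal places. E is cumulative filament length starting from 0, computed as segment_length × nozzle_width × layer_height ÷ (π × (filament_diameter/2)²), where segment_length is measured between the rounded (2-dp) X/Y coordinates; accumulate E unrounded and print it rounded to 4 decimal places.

At z = 9.12 mm: the r=7 sphere slices to a regular 16-gon of circumradius 6.671 (√(r²−h²) with h=2.12 from center); the cube at (0.5, 5.5) is absent (z outside [-1, 4.5]); Taking the first minus the rest: none of the subtracted shapes is present at this height, so the r=7 sphere is unchanged — 1 connected region. The outline is a single polygon with 16 vertices. Extrusion per mm of travel: 0.6 × 0.24 / (π × 0.875²) = 0.059868. Accumulating E over each segment gives final E = 2.4928.

G0 X-6.67 Y0.00 Z9.12
G1 X-6.16 Y-2.55 E0.1557
G1 X-4.72 Y-4.72 E0.3116
G1 X-2.55 Y-6.16 E0.4675
G1 X0.00 Y-6.67 E0.6232
G1 X2.55 Y-6.16 E0.7789
G1 X4.72 Y-4.72 E0.9348
G1 X6.16 Y-2.55 E1.0907
G1 X6.67 Y0.00 E1.2464
G1 X6.16 Y2.55 E1.4021
G1 X4.72 Y4.72 E1.5580
G1 X2.55 Y6.16 E1.7139
G1 X0.00 Y6.67 E1.8696
G1 X-2.55 Y6.16 E2.0253
G1 X-4.72 Y4.72 E2.1812
G1 X-6.16 Y2.55 E2.3371
G1 X-6.67 Y0.00 E2.4928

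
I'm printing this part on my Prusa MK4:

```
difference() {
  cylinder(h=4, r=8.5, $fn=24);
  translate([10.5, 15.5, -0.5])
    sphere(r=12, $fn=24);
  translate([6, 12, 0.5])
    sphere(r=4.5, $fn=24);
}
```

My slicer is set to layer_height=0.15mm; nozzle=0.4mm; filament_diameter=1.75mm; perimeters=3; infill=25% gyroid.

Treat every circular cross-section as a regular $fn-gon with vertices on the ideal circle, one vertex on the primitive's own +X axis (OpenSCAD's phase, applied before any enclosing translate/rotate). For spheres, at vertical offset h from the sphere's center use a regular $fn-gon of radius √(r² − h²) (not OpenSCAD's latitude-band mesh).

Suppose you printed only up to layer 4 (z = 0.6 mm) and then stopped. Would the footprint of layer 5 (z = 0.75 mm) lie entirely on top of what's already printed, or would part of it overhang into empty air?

entirely on top

Compare the two slices. At z = 0.6: the cylinder: section is a regular 24-gon, circumradius r=8.5 (area = (24/2)·8.500²·sin(360°/24) = 224.40 mm²); the r=12 sphere at (10.5, 15.5) contributes a regular 24-gon of circumradius √(12²−1.1²) = 11.949 (area = (24/2)·11.949²·sin(360°/24) = 443.48 mm²); the r=4.5 sphere at (6, 12) slices to a regular 24-gon of circumradius 4.499 (√(r²−h²) with h=0.1 from center) (area = (24/2)·4.499²·sin(360°/24) = 62.86 mm²); Taking the first minus the rest: starting from the r=8.5 cylinder (224.40 mm²), the r=12 sphere at (10.5, 15.5) partially overlaps it — only the 8.46 mm² overlap (of its 443.48 mm²) is removed, clipping the outline; the r=4.5 sphere at (6, 12) misses the remaining region (no effect) — area = 215.94 mm². At z = 0.75: the r=8.5 cylinder gives a regular 24-gon of circumradius 8.5 (constant along its height) (area = (24/2)·8.500²·sin(360°/24) = 224.40 mm²); the r=12 sphere at (10.5, 15.5) slices to a regular 24-gon of circumradius 11.935 (√(r²−h²) with h=1.25 from center) (area = (24/2)·11.935²·sin(360°/24) = 442.39 mm²); the sphere at (6, 12): section is a regular 24-gon, circumradius = √(r²−h²) = √(4.5²−0.25²) = 4.493 (area = (24/2)·4.493²·sin(360°/24) = 62.70 mm²); Taking the first minus the rest: starting from the r=8.5 cylinder (224.40 mm²), the r=12 sphere at (10.5, 15.5) partially overlaps it — only the 8.34 mm² overlap (of its 442.39 mm²) is removed, clipping the outline; the r=4.5 sphere at (6, 12) misses the remaining region (no effect) — area = 216.05 mm². Checking containment: the cross-section at z = 0.75 is a subset of the cross-section at z = 0.6.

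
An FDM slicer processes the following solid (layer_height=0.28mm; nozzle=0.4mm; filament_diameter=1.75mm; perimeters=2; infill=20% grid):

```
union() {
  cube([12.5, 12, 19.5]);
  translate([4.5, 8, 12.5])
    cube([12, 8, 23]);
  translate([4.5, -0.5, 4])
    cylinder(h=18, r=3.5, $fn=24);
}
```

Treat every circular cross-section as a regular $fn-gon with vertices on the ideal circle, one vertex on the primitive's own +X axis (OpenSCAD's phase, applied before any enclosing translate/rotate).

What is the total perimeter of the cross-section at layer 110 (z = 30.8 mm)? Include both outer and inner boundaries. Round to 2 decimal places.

40.00 mm

At z = 30.8 mm: the cube is not intersected at this z (z outside [0, 19.5]); the cube at (4.5, 8) (footprint 12×8) is included at this height (perimeter 40.00 mm); the cylinder at (4.5, -0.5) is not intersected at this z (z outside [4, 22]); Taking the union: only the 12×8 cube at (4.5, 8) is present, so the union is just that shape — boundary = 40.00 mm. Overall, the cross-section is a single solid region. Total boundary length (outer) = 40.00 mm.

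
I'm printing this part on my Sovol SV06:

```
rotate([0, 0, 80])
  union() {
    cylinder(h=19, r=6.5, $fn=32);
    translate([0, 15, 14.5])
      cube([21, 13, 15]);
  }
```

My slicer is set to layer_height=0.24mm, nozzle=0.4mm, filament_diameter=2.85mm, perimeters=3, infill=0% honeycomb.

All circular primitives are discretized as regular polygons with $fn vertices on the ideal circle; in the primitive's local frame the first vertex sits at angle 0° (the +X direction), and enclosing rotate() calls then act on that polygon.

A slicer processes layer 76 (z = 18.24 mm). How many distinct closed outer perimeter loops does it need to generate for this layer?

2

At z = 18.24 mm: the r=6.5 cylinder contributes a regular 32-gon of circumradius 6.5; the 21×13 cube at (0, 15) contributes its full rectangle; Merging all regions: the 2 present regions are separate (no shared area or edge), so areas and boundary lengths simply add and each stays a separate island — 2 connected regions; (whole slice rotated 80° about Z — lengths, areas and connectivity unchanged). The result has 2 disconnected regions.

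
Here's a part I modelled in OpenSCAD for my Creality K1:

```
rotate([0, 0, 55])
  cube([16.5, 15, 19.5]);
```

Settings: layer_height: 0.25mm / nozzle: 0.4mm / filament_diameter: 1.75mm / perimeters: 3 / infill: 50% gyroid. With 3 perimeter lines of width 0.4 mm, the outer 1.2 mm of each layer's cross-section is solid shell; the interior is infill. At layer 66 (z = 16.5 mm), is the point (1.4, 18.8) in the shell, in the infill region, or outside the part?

shell

At z = 16.5 mm: the cube is present — its section is the full 16.5×15 rectangle; (rotated 55° about Z; rotation is an isometry so areas/perimeters/island counts are preserved). Overall, the cross-section is a single solid region. Undo the 55° rotation: the query point maps to (16.203, 9.636) in the un-rotated model frame. The nearest boundary edge runs (16.50, 0.00)→(16.50, 15.00); distance from the point to it = 0.30 mm. The point is inside the cross-section, 0.30 mm from the nearest boundary — within the 1.2 mm shell band (3 × 0.4).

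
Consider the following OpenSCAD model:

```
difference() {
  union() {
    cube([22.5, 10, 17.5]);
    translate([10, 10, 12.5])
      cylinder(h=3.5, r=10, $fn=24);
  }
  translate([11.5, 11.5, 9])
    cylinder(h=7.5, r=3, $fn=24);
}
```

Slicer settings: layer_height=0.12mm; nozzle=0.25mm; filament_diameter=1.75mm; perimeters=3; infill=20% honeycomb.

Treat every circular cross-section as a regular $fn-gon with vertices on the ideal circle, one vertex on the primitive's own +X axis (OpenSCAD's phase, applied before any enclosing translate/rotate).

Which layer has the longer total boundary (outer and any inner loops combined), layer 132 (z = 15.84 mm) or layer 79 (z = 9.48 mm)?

Layer 132 (z = 15.84): the 22.5×10 cube contributes its full rectangle (perimeter 65.00 mm); the r=10 cylinder at (10, 10) contributes a regular 24-gon of circumradius 10 (perimeter = 2·24·10.000·sin(180°/24) = 62.65 mm); Taking the union: the regions partially overlap (shared area 155.29 mm²), so the edge portions inside another operand are dropped and the merged outline is re-measured after clipping — boundary = 76.33 mm; the r=3 cylinder at (11.5, 11.5) gives a regular 24-gon of circumradius 3 (constant along its height) (perimeter = 2·24·3.000·sin(180°/24) = 18.80 mm); After the difference (first − rest): starting from the result so far, the r=3 cylinder at (11.5, 11.5) lies wholly inside it (removes its full 27.95 mm² and its 18.80 mm outline becomes a hole wall) — boundary (outer + 1 inner loop) = 95.12 mm. So its perimeter = 95.12 mm. Layer 79 (z = 9.48): the 22.5×10 cube contributes its full rectangle (perimeter 65.00 mm); the cylinder at (10, 10) is not intersected at this z (z outside [12.5, 16]); Taking the union: only the 22.5×10 cube is present, so the union is just that shape — boundary = 65.00 mm; the r=3 cylinder at (11.5, 11.5) contributes a regular 24-gon of circumradius 3 (perimeter = 2·24·3.000·sin(180°/24) = 18.80 mm); Taking the first minus the rest: starting from the result so far, the r=3 cylinder at (11.5, 11.5) partially overlaps it — only the 5.42 mm² overlap (of its 27.95 mm²) is removed, clipping the outline — boundary = 66.07 mm. So its perimeter = 66.07 mm. Layer 132 is larger (95.12 vs 66.07 mm).

layer 132 (z = 15.84 mm)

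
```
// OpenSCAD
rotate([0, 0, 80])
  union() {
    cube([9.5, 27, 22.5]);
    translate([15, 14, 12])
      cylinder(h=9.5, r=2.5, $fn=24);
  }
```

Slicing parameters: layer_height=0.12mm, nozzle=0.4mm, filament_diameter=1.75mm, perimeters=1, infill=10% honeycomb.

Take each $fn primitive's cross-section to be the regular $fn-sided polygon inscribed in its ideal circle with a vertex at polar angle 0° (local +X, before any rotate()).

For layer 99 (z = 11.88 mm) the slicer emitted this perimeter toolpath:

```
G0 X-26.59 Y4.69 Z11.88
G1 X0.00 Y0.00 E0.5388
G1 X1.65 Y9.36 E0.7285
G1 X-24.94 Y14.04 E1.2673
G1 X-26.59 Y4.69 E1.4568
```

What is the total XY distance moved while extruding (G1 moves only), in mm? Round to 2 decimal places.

Sum the Euclidean lengths of each G1 segment: total = 73.00 mm.

73.00 mm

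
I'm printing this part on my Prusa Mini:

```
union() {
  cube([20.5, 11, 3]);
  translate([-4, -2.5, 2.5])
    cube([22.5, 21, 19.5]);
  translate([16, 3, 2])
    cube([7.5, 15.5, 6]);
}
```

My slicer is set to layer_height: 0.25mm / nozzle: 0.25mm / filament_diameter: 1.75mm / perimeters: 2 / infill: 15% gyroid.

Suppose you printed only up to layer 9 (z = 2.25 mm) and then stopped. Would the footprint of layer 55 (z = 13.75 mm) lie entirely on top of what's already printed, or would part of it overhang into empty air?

Compare the two slices. At z = 2.25: the cube is present — its section is the full 20.5×11 rectangle (area 225.50 mm²); the cube at (-4, -2.5) is absent (z outside [2.5, 22]); the 7.5×15.5 cube at (16, 3) contributes its full rectangle (area 116.25 mm²); Taking the union: the regions partially overlap — summed areas 341.75 mm² minus the doubly-counted overlap 36.00 mm² gives 305.75 mm² — area = 305.75 mm². At z = 13.75: the cube does not reach this height (z outside [0, 3]); the cube at (-4, -2.5) is present — its section is the full 22.5×21 rectangle (area 472.50 mm²); the cube at (16, 3) does not reach this height (z outside [2, 8]); Merging all regions: only the 22.5×21 cube at (-4, -2.5) is present, so the union is just that shape — area = 472.50 mm². Checking containment: at z = 13.75 the cross-section extends beyond the z = 2.25 cross-section by about 250.25 mm².

part overhangs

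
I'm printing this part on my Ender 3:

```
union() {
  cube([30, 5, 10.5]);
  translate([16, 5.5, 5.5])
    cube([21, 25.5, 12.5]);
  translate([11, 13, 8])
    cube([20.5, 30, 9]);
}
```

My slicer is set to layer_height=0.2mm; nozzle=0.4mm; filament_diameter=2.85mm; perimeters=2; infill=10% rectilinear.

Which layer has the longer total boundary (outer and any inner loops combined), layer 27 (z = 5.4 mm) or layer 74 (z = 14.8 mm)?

Layer 27 (z = 5.4): the cube is present — its section is the full 30×5 rectangle (perimeter 70.00 mm); the cube at (16, 5.5) is not intersected at this z (z outside [5.5, 18]); the cube at (11, 13) is not intersected at this z (z outside [8, 17]); Combining (union): only the 30×5 cube is present, so the union is just that shape — boundary = 70.00 mm. So its perimeter = 70.00 mm. Layer 74 (z = 14.8): the cube is not intersected at this z (z outside [0, 10.5]); the 21×25.5 cube at (16, 5.5) contributes its full rectangle (perimeter 93.00 mm); the cube at (11, 13) (footprint 20.5×30) is included at this height (perimeter 101.00 mm); Combining (union): the regions partially overlap (shared area 279.00 mm²), so the edge portions inside another operand are dropped and the merged outline is re-measured after clipping — boundary = 127.00 mm. So its perimeter = 127.00 mm. Layer 74 is larger (127.00 vs 70.00 mm).

layer 74 (z = 14.8 mm)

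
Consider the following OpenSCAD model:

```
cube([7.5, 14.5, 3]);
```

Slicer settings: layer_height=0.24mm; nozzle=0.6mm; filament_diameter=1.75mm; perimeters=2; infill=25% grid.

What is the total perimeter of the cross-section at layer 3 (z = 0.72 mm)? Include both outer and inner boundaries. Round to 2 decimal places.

44.00 mm

At z = 0.72 mm: the cube is present — its section is the full 7.5×14.5 rectangle (perimeter 44.00 mm). Overall, the cross-section is a single solid region. Total boundary length (outer) = 44.00 mm.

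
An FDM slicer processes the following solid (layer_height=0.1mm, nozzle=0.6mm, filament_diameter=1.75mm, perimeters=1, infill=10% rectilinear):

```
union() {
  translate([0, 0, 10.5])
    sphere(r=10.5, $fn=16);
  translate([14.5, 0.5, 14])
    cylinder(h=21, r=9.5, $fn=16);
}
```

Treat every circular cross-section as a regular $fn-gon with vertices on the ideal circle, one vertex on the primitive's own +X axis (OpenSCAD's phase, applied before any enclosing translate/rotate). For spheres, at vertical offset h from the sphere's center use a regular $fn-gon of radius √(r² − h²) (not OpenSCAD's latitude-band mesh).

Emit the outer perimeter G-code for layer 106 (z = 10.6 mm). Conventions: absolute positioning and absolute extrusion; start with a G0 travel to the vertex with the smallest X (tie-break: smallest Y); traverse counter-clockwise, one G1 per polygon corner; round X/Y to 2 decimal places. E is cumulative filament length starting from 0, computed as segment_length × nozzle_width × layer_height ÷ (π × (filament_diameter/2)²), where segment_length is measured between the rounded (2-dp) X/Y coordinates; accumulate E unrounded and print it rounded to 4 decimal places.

G0 X-10.50 Y0.00 Z10.60
G1 X-9.70 Y-4.02 E0.1022
G1 X-7.42 Y-7.42 E0.2044
G1 X-4.02 Y-9.70 E0.3065
G1 X0.00 Y-10.50 E0.4087
G1 X4.02 Y-9.70 E0.5110
G1 X7.42 Y-7.42 E0.6131
G1 X9.70 Y-4.02 E0.7152
G1 X10.50 Y0.00 E0.8175
G1 X9.70 Y4.02 E0.9197
G1 X7.42 Y7.42 E1.0218
G1 X4.02 Y9.70 E1.1239
G1 X0.00 Y10.50 E1.2262
G1 X-4.02 Y9.70 E1.3284
G1 X-7.42 Y7.42 E1.4305
G1 X-9.70 Y4.02 E1.5327
G1 X-10.50 Y0.00 E1.6349

At z = 10.6 mm: the r=10.5 sphere slices to a regular 16-gon of circumradius 10.500 (√(r²−h²) with h=0.1 from center); the cylinder at (14.5, 0.5) does not reach this height (z outside [14, 35]); Combining (union): only the r=10.5 sphere is present, so the union is just that shape — 1 connected region. The outline is a single polygon with 16 vertices. Extrusion per mm of travel: 0.6 × 0.1 / (π × 0.875²) = 0.024945. Accumulating E over each segment gives final E = 1.6349.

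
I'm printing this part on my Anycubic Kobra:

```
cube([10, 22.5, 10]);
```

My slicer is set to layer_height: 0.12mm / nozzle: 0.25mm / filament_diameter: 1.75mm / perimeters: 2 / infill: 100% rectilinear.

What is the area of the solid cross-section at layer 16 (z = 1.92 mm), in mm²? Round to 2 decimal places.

At z = 1.92 mm: the 10×22.5 cube contributes its full rectangle (area 225.00 mm²). Overall, the cross-section is a single solid region. Net area = 225.00 mm².

225.00 mm²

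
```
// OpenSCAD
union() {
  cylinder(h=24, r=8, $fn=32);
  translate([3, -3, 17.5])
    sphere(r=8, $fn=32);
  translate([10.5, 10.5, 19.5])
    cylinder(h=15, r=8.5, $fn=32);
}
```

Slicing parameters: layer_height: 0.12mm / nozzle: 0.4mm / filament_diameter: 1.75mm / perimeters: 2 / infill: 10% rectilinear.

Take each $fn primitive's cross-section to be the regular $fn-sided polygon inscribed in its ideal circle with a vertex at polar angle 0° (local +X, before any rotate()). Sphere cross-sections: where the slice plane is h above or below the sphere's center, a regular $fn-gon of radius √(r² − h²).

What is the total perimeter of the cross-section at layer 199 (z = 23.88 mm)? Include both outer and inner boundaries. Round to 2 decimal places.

At z = 23.88 mm: the r=8 cylinder gives a regular 32-gon of circumradius 8 (constant along its height) (perimeter = 2·32·8.000·sin(180°/32) = 50.18 mm); the r=8 sphere at (3, -3) slices to a regular 32-gon of circumradius 4.827 (√(r²−h²) with h=6.38 from center) (perimeter = 2·32·4.827·sin(180°/32) = 30.28 mm); the r=8.5 cylinder at (10.5, 10.5) gives a regular 32-gon of circumradius 8.5 (constant along its height) (perimeter = 2·32·8.500·sin(180°/32) = 53.32 mm); Taking the union: the regions partially overlap (shared area 73.98 mm²), so the edge portions inside another operand are dropped and the merged outline is re-measured after clipping — boundary = 89.99 mm. Overall, the cross-section is a single solid region. Total boundary length (outer) = 89.99 mm.

89.99 mm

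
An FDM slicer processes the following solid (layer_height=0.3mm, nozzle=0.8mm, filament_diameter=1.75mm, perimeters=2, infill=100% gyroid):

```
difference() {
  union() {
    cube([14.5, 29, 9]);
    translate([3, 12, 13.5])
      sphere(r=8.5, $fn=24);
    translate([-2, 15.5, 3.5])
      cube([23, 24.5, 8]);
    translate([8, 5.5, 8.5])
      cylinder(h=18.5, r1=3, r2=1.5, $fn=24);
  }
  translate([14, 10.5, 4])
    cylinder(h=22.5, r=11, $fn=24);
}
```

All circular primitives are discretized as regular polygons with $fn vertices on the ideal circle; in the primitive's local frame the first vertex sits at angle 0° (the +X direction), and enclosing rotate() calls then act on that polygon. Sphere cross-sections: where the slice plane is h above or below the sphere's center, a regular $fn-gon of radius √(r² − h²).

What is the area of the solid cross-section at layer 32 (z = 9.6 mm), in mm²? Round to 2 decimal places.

563.85 mm²

At z = 9.6 mm: the cube does not reach this height (z outside [0, 9]); the r=8.5 sphere at (3, 12) contributes a regular 24-gon of circumradius √(8.5²−3.9²) = 7.552 (area = (24/2)·7.552²·sin(360°/24) = 177.16 mm²); the 23×24.5 cube at (-2, 15.5) contributes its full rectangle (area 563.50 mm²); the cone at (8, 5.5) (r1=3→r2=1.5) has section circumradius 2.911 here — a regular 24-gon (area = (24/2)·2.911²·sin(360°/24) = 26.32 mm²); Combining (union): the regions partially overlap — summed areas 766.97 mm² minus the doubly-counted overlap 44.30 mm² gives 722.68 mm² — area = 722.68 mm²; the cylinder at (14, 10.5): section is a regular 24-gon, circumradius r=11 (area = (24/2)·11.000²·sin(360°/24) = 375.81 mm²); Taking the first minus the rest: starting from that combined region (722.68 mm²), the r=11 cylinder at (14, 10.5) partially overlaps it — only the 158.83 mm² overlap (of its 375.81 mm²) is removed, clipping the outline — area = 563.85 mm². Overall, the cross-section is a single solid region. Net area = 563.85 mm².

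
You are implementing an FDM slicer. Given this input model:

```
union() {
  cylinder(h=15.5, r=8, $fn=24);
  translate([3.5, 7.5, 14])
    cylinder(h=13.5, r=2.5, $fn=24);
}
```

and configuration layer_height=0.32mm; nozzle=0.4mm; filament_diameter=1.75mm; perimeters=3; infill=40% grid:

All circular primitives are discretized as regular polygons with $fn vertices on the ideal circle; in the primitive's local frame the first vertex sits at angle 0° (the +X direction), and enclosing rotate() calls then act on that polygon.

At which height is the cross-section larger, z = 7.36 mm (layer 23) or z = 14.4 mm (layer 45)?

layer 45 (z = 14.4 mm)

Layer 23 (z = 7.36): the cylinder: section is a regular 24-gon, circumradius r=8 (area = (24/2)·8.000²·sin(360°/24) = 198.77 mm²); the cylinder at (3.5, 7.5) does not reach this height (z outside [14, 27.5]); Merging all regions: only the r=8 cylinder is present, so the union is just that shape — area = 198.77 mm². So its area = 198.77 mm². Layer 45 (z = 14.4): the r=8 cylinder gives a regular 24-gon of circumradius 8 (constant along its height) (area = (24/2)·8.000²·sin(360°/24) = 198.77 mm²); the r=2.5 cylinder at (3.5, 7.5) gives a regular 24-gon of circumradius 2.5 (constant along its height) (area = (24/2)·2.500²·sin(360°/24) = 19.41 mm²); Merging all regions: the regions partially overlap — summed areas 218.18 mm² minus the doubly-counted overlap 7.49 mm² gives 210.69 mm² — area = 210.69 mm². So its area = 210.69 mm². Layer 45 is larger (210.69 vs 198.77 mm²).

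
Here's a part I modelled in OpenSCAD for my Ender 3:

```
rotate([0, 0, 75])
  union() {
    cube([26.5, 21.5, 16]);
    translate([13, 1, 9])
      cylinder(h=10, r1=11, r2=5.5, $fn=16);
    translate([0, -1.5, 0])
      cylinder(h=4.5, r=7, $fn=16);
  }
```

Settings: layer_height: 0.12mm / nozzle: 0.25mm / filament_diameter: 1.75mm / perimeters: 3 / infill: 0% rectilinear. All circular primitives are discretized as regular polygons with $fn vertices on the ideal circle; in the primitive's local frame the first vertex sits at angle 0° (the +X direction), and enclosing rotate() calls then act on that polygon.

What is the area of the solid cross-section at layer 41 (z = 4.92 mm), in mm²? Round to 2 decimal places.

At z = 4.92 mm: the cube (footprint 26.5×21.5) is included at this height (area 569.75 mm²); the cone at (13, 1) is absent (z outside [9, 19]); the cylinder at (0, -1.5) is not intersected at this z (z outside [0, 4.5]); Combining (union): only the 26.5×21.5 cube is present, so the union is just that shape — area = 569.75 mm²; (rotated 75° about Z; rotation is an isometry so areas/perimeters/island counts are preserved). Overall, the cross-section is a single solid region. Net area = 569.75 mm².

569.75 mm²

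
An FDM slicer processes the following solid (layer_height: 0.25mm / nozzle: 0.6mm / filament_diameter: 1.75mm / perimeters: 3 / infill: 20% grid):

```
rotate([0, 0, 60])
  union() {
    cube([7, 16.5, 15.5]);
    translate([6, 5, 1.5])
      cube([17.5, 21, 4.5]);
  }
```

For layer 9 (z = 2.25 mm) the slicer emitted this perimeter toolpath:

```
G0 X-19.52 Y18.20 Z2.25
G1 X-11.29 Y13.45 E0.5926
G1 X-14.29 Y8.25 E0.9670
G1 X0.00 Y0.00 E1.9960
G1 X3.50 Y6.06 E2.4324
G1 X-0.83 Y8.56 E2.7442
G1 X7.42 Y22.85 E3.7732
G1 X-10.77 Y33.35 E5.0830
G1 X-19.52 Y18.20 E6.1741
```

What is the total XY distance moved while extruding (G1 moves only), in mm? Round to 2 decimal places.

99.00 mm

Sum the Euclidean lengths of each G1 segment: total = 99.00 mm.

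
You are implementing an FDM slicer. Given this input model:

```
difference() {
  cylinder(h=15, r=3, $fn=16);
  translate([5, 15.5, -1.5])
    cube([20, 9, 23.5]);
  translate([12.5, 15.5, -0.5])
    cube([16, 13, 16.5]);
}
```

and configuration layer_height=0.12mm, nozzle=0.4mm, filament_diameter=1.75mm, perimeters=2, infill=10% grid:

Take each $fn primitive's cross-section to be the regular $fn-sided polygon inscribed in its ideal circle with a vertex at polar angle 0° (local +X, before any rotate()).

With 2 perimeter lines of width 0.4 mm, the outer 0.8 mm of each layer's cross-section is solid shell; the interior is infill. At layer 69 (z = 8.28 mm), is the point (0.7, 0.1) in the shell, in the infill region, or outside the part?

At z = 8.28 mm: the r=3 cylinder gives a regular 16-gon of circumradius 3 (constant along its height); the cube at (5, 15.5) is present — its section is the full 20×9 rectangle; the cube at (12.5, 15.5) (footprint 16×13) is included at this height; Subtracting the remaining from the first: starting from the r=3 cylinder, the 20×9 cube at (5, 15.5) misses the remaining region (no effect); the 16×13 cube at (12.5, 15.5) misses the remaining region (no effect) — 1 connected region. Overall, the cross-section is a single solid region. The nearest boundary edge runs (2.77, 1.15)→(3.00, 0.00); distance from the point to it = 2.24 mm. The point is inside the cross-section and 2.24 mm from the nearest boundary — more than the 0.8 mm shell width (2 × 0.4), so it's in the infill interior.

infill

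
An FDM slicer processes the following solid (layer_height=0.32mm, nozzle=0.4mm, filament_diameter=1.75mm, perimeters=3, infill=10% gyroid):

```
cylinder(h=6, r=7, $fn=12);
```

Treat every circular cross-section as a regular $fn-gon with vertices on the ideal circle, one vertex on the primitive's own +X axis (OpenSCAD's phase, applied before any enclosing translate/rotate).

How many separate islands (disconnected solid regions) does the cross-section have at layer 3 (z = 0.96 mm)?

At z = 0.96 mm: the r=7 cylinder contributes a regular 12-gon of circumradius 7. Overall, the cross-section is a single solid region. Island count = 1.

1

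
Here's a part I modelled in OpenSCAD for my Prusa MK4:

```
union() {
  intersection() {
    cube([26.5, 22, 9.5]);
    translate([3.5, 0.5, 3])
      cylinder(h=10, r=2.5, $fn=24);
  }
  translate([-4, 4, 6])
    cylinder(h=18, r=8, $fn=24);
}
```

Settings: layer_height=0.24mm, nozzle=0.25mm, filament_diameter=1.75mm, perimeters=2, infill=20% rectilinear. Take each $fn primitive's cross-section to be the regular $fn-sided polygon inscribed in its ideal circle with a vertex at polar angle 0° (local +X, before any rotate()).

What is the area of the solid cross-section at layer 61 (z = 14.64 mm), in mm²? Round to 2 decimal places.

At z = 14.64 mm: the cube is not intersected at this z (z outside [0, 9.5]); the cylinder at (3.5, 0.5) is absent (z outside [3, 13]); After intersecting: at least one operand is absent at this height, so nothing remains; the r=8 cylinder at (-4, 4) gives a regular 24-gon of circumradius 8 (constant along its height) (area = (24/2)·8.000²·sin(360°/24) = 198.77 mm²); Combining (union): only the r=8 cylinder at (-4, 4) is present, so the union is just that shape — area = 198.77 mm². Overall, the cross-section is a single solid region. Net area = 198.77 mm².

198.77 mm²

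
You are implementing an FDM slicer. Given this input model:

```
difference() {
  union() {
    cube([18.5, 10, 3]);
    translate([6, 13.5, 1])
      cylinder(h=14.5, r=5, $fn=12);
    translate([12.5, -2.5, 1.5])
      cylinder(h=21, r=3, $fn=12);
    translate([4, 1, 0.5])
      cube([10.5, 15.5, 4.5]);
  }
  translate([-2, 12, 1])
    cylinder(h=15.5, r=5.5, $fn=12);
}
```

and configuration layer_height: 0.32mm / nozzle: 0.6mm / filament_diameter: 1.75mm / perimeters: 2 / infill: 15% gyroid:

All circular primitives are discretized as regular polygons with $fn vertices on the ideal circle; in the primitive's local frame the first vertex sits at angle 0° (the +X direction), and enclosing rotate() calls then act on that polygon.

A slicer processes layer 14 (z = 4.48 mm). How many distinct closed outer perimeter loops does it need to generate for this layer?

At z = 4.48 mm: the cube is absent (z outside [0, 3]); the cylinder at (6, 13.5): section is a regular 12-gon, circumradius r=5; the r=3 cylinder at (12.5, -2.5) gives a regular 12-gon of circumradius 3 (constant along its height); the cube at (4, 1) is present — its section is the full 10.5×15.5 rectangle; Combining (union): the regions partially overlap (shared area 47.92 mm²), so overlapping operands fuse into one piece — 2 connected regions; the r=5.5 cylinder at (-2, 12) gives a regular 12-gon of circumradius 5.5 (constant along its height); Taking the first minus the rest: starting from the result so far, the r=5.5 cylinder at (-2, 12) partially overlaps it — only the 8.95 mm² overlap (of its 90.75 mm²) is removed, clipping the outline — 2 connected regions. The result has 2 disconnected regions.

2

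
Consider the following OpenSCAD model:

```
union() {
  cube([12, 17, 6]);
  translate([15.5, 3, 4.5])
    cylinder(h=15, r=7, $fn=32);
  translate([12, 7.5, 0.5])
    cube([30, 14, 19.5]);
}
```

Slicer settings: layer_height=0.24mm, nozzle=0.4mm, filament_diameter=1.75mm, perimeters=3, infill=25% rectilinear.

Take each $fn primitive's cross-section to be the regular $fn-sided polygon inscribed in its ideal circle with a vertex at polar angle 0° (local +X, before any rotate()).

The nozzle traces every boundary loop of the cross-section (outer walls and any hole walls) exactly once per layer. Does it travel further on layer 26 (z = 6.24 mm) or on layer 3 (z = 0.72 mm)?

Layer 26 (z = 6.24): the cube does not reach this height (z outside [0, 6]); the r=7 cylinder at (15.5, 3) gives a regular 32-gon of circumradius 7 (constant along its height) (perimeter = 2·32·7.000·sin(180°/32) = 43.91 mm); the cube at (12, 7.5) is present — its section is the full 30×14 rectangle (perimeter 88.00 mm); Taking the union: the regions partially overlap (shared area 16.78 mm²), so the edge portions inside another operand are dropped and the merged outline is re-measured after clipping — boundary = 111.82 mm. So its perimeter = 111.82 mm. Layer 3 (z = 0.72): the 12×17 cube contributes its full rectangle (perimeter 58.00 mm); the cylinder at (15.5, 3) is absent (z outside [4.5, 19.5]); the 30×14 cube at (12, 7.5) contributes its full rectangle (perimeter 88.00 mm); Combining (union): the 2 present regions share edge segments without overlapping in area, so areas simply add but the touching pieces fuse into one outline (the shared edge portions become interior and drop out of the boundary) — boundary = 127.00 mm. So its perimeter = 127.00 mm. Layer 3 is larger (127.00 vs 111.82 mm).

layer 3 (z = 0.72 mm)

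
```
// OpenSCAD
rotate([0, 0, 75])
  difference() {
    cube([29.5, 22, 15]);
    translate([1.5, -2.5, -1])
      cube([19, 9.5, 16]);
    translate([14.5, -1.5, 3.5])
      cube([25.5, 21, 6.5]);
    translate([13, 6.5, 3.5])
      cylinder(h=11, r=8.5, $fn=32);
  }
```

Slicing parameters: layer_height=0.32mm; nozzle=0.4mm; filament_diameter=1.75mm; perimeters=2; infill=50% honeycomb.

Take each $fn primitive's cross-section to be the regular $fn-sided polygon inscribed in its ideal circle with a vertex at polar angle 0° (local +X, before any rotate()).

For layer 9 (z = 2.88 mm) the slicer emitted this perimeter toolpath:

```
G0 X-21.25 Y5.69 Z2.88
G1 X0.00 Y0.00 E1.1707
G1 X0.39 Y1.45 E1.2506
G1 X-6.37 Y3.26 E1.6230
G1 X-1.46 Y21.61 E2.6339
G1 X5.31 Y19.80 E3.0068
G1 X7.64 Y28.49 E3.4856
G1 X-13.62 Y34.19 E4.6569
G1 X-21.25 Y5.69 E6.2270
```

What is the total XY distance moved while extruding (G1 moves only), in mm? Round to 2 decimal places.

Sum the Euclidean lengths of each G1 segment: total = 117.01 mm.

117.01 mm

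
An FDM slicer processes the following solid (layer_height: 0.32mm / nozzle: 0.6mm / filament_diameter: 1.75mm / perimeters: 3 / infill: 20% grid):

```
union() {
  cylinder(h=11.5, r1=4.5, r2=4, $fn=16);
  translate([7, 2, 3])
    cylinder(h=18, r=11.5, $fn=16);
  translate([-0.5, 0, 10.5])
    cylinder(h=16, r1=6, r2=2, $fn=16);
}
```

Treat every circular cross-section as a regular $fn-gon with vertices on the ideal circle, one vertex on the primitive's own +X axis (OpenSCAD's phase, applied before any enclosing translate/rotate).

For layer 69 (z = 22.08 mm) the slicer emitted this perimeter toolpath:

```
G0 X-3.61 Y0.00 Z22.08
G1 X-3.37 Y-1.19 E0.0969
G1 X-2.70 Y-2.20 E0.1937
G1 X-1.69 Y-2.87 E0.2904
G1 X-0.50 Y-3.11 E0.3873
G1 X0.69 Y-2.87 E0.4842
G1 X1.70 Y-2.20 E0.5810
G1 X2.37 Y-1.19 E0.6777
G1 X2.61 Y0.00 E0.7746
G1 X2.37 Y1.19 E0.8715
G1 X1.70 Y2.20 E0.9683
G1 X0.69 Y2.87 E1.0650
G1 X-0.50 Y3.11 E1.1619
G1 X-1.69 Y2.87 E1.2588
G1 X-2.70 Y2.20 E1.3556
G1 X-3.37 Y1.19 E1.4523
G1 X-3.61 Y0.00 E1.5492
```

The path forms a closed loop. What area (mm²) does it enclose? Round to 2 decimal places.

Apply the shoelace formula to the sequence of (X, Y) vertices; enclosed area = 29.59 mm².

29.59 mm²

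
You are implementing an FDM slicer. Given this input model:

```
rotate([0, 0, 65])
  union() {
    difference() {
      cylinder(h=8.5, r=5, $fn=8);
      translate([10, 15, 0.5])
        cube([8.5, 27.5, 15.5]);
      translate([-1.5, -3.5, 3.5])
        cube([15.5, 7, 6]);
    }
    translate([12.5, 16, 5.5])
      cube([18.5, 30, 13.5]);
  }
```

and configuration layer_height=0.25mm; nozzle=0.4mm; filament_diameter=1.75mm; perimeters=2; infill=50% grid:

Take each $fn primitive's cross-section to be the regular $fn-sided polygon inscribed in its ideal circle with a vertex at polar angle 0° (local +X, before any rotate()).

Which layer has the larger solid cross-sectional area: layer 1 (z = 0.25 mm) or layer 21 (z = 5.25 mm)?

Layer 1 (z = 0.25): the r=5 cylinder gives a regular 8-gon of circumradius 5 (constant along its height) (area = (8/2)·5.000²·sin(360°/8) = 70.71 mm²); the cube at (10, 15) is not intersected at this z (z outside [0.5, 16]); the cube at (-1.5, -3.5) does not reach this height (z outside [3.5, 9.5]); After the difference (first − rest): none of the subtracted shapes is present at this height, so the r=5 cylinder is unchanged — area = 70.71 mm²; the cube at (12.5, 16) does not reach this height (z outside [5.5, 19]); Merging all regions: only that combined region is present, so the union is just that shape — area = 70.71 mm²; (whole slice rotated 65° about Z — lengths, areas and connectivity unchanged). So its area = 70.71 mm². Layer 21 (z = 5.25): the r=5 cylinder gives a regular 8-gon of circumradius 5 (constant along its height) (area = (8/2)·5.000²·sin(360°/8) = 70.71 mm²); the cube at (10, 15) (footprint 8.5×27.5) is included at this height (area 233.75 mm²); the 15.5×7 cube at (-1.5, -3.5) contributes its full rectangle (area 108.50 mm²); Subtracting the remaining from the first: starting from the r=5 cylinder (70.71 mm²), the 8.5×27.5 cube at (10, 15) misses the remaining region (no effect); the 15.5×7 cube at (-1.5, -3.5) partially overlaps it — only the 40.43 mm² overlap (of its 108.50 mm²) is removed, clipping the outline — area = 30.28 mm²; the cube at (12.5, 16) is not intersected at this z (z outside [5.5, 19]); Taking the union: only the result so far is present, so the union is just that shape — area = 30.28 mm²; (rotated 65° about Z; rotation is an isometry so areas/perimeters/island counts are preserved). So its area = 30.28 mm². Layer 1 is larger (70.71 vs 30.28 mm²).

layer 1 (z = 0.25 mm)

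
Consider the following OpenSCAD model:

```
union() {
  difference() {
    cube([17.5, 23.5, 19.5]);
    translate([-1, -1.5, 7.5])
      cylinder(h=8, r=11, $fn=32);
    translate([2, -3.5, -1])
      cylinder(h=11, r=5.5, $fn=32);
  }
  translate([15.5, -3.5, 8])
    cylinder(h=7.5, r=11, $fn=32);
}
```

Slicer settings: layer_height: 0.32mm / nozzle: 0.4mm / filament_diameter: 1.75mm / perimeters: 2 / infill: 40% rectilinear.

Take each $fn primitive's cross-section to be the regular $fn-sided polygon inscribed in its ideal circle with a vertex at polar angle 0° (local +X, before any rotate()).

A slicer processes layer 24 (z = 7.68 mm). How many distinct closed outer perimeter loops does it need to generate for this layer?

At z = 7.68 mm: the cube (footprint 17.5×23.5) is included at this height; the cylinder at (-1, -1.5): section is a regular 32-gon, circumradius r=11; the r=5.5 cylinder at (2, -3.5) contributes a regular 32-gon of circumradius 5.5; Subtracting the remaining from the first: starting from the 17.5×23.5 cube, the r=11 cylinder at (-1, -1.5) partially overlaps it — only the 68.58 mm² overlap (of its 377.69 mm²) is removed, clipping the outline; the r=5.5 cylinder at (2, -3.5) misses the remaining region (no effect) — 1 connected region; the cylinder at (15.5, -3.5) is absent (z outside [8, 15.5]); Combining (union): only that combined region is present, so the union is just that shape — 1 connected region. The result has 1 disconnected region.

1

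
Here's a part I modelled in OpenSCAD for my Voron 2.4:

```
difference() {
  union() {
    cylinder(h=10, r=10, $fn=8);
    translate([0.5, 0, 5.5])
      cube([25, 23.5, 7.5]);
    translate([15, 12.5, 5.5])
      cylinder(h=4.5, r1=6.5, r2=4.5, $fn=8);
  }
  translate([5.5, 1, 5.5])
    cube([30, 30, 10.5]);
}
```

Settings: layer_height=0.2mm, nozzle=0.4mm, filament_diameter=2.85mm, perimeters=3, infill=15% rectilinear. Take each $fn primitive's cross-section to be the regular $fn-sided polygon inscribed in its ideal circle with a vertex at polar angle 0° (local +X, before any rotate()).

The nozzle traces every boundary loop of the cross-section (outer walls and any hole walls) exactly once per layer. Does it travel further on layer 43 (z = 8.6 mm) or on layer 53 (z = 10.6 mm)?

layer 43 (z = 8.6 mm)

Layer 43 (z = 8.6): the cylinder: section is a regular 8-gon, circumradius r=10 (perimeter = 2·8·10.000·sin(180°/8) = 61.23 mm); the cube at (0.5, 0) is present — its section is the full 25×23.5 rectangle (perimeter 97.00 mm); the cone at (15, 12.5): at t=0.689 of its height the radius interpolates to r₁+(r₂−r₁)t = 5.122, giving a regular 8-gon of that circumradius (perimeter = 2·8·5.122·sin(180°/8) = 31.36 mm); Combining (union): the regions partially overlap (shared area 139.97 mm²), so the edge portions inside another operand are dropped and the merged outline is re-measured after clipping — boundary = 124.17 mm; the 30×30 cube at (5.5, 1) contributes its full rectangle (perimeter 120.00 mm); Subtracting the remaining from the first: starting from that combined region, the 30×30 cube at (5.5, 1) partially overlaps it — only the 450.00 mm² overlap (of its 900.00 mm²) is removed, clipping the outline — boundary = 124.17 mm. So its perimeter = 124.17 mm. Layer 53 (z = 10.6): the cylinder is absent (z outside [0, 10]); the cube at (0.5, 0) (footprint 25×23.5) is included at this height (perimeter 97.00 mm); the cone at (15, 12.5) is not intersected at this z (z outside [5.5, 10]); Combining (union): only the 25×23.5 cube at (0.5, 0) is present, so the union is just that shape — boundary = 97.00 mm; the cube at (5.5, 1) (footprint 30×30) is included at this height (perimeter 120.00 mm); After the difference (first − rest): starting from that combined region, the 30×30 cube at (5.5, 1) partially overlaps it — only the 450.00 mm² overlap (of its 900.00 mm²) is removed, clipping the outline — boundary = 97.00 mm. So its perimeter = 97.00 mm. Layer 43 is larger (124.17 vs 97.00 mm).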